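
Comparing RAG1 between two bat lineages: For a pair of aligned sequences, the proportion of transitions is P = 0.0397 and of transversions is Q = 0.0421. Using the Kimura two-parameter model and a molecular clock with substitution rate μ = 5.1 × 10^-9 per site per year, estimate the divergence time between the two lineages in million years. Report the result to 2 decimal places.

Under the Kimura two-parameter model, d = −½ ln(1 − 2P − Q) − ¼ ln(1 − 2Q).
1 − 2P − Q = 0.8785, giving −½ ln(0.8785) = 0.064770.
1 − 2Q = 0.9158, giving −¼ ln(0.9158) = 0.021989.
d = 0.064770 + 0.021989 = 0.086759.
Under a molecular clock d = 2μt, so t = d/(2μ) = 0.086759 / (2 × 5.1 × 10^-9) = 8.51 million years.

8.51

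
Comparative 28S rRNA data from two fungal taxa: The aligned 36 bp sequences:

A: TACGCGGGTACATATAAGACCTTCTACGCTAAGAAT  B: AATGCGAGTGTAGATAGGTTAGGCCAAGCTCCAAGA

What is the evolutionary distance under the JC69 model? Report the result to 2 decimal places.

The sequences differ at 19 of 36 sites, so p = 19/36 ≈ 0.527778.
d = −(3/4) ln(1 − 4p/3) = −0.75 ln(1 − 0.703704) = −0.75 ln(0.296296)
  = −0.75 × (-1.216396) = 0.912297 substitutions/site.

0.91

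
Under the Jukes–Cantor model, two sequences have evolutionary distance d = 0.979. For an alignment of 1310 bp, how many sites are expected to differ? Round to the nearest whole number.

716

Invert JC69: p = (3/4)(1 − e^(−4d/3)) = 0.75 × (1 − e^(-1.305333)) = 0.75 × (1 − 0.271082) = 0.546689.
Expected differing sites = pL ≈ 0.546689 × 1310 = 716.16259 ≈ 716.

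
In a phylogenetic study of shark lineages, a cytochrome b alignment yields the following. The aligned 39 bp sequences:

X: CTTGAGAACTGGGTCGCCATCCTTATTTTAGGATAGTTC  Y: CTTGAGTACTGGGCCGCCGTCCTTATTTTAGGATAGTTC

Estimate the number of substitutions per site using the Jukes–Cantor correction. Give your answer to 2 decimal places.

The sequences differ at 3 of 39 sites (7, 14, 19), so p = 3/39 ≈ 0.076923.
d = −(3/4) ln(1 − 4p/3) = −0.75 ln(1 − 0.102564) = −0.75 ln(0.897436)
  = −0.75 × (-0.108213) = 0.081160 substitutions/site.

0.08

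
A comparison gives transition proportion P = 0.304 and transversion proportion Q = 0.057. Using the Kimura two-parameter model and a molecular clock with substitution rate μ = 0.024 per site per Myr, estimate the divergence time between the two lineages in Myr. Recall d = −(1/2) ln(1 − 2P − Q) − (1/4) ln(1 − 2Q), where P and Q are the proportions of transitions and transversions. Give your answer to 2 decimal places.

Under the Kimura two-parameter model, d = −½ ln(1 − 2P − Q) − ¼ ln(1 − 2Q).
1 − 2P − Q = 0.335, giving −½ ln(0.335) = 0.546812.
1 − 2Q = 0.886, giving −¼ ln(0.886) = 0.030260.
d = 0.546812 + 0.030260 = 0.577072.
Under a molecular clock d = 2μt, so t = d/(2μ) = 0.577072 / (2 × 0.024) = 12.02 Myr.

12.02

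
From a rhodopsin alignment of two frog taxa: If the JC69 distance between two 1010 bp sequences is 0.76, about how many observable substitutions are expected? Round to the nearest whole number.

483

Invert JC69: p = (3/4)(1 − e^(−4d/3)) = 0.75 × (1 − e^(-1.013333)) = 0.75 × (1 − 0.363007) = 0.477745.
Expected differing sites = pL ≈ 0.477745 × 1010 = 482.52245 ≈ 483.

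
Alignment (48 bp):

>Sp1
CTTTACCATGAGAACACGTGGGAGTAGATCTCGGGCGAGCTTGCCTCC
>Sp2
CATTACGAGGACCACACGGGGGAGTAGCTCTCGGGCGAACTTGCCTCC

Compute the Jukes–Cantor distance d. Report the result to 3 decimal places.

0.188

The sequences differ at 8 of 48 sites (2, 7, 9, 12, 13, 19, 28, 39), so p = 8/48 ≈ 0.166667.
d = −(3/4) ln(1 − 4p/3) = −0.75 ln(1 − 0.222223) = −0.75 ln(0.777777)
  = −0.75 × (-0.251315) = 0.188486 substitutions/site.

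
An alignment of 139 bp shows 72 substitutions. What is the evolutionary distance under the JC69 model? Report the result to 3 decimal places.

p = 72/139 ≈ 0.517986.
d = −(3/4) ln(1 − 4p/3) = −0.75 ln(1 − 0.690648) = −0.75 ln(0.309352)
  = −0.75 × (-1.173275) = 0.879956 substitutions/site.

0.880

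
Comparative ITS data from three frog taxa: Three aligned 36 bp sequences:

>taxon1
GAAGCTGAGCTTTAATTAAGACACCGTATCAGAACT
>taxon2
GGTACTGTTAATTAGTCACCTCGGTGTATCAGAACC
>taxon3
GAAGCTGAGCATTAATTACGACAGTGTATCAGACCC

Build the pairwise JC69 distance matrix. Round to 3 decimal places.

taxon1–taxon2: 16/36 sites differ → p ≈ 0.444444, d = −0.75 ln(1 − 0.592592) = 0.673455 ≈ 0.673.
taxon1–taxon3: 6/36 sites differ → p ≈ 0.166667, d = −0.75 ln(1 − 0.222223) = 0.188487 ≈ 0.188.
taxon2–taxon3: 12/36 sites differ → p ≈ 0.333333, d = −0.75 ln(1 − 0.444444) = 0.440839 ≈ 0.441.

d(taxon1,taxon2) = 0.673, d(taxon1,taxon3) = 0.188, d(taxon2,taxon3) = 0.441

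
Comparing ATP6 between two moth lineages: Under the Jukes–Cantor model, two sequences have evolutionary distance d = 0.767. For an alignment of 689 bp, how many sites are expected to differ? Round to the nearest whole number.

Invert JC69: p = (3/4)(1 − e^(−4d/3)) = 0.75 × (1 − e^(-1.022667)) = 0.75 × (1 − 0.359635) = 0.480274.
Expected differing sites = pL ≈ 0.480274 × 689 = 330.908786 ≈ 331.

331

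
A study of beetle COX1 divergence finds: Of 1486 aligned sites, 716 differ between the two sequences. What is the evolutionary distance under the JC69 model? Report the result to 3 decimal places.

0.771

p = 716/1486 ≈ 0.48183.
d = −(3/4) ln(1 − 4p/3) = −0.75 ln(1 − 0.64244) = −0.75 ln(0.35756)
  = −0.75 × (-1.028452) = 0.771339 substitutions/site.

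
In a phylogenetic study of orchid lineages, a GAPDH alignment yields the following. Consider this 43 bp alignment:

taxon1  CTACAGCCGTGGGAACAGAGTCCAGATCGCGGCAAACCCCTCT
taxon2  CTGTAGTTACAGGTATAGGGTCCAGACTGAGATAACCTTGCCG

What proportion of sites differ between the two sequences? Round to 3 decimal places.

The sequences differ at 21 of 43 positions.
p = 21/43 = 0.488372… ≈ 0.488 (to 3 d.p.).

0.488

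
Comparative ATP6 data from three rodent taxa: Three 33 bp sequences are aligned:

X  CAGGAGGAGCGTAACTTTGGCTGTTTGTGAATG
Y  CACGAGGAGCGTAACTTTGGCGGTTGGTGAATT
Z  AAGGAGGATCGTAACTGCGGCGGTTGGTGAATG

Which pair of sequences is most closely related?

X–Y: 4/33 differ, p = 0.121, d = 0.132.
X–Z: 6/33 differ, p = 0.182, d = 0.208.
Y–Z: 6/33 differ, p = 0.182, d = 0.208.
The smallest distance is between X and Y.

X and Y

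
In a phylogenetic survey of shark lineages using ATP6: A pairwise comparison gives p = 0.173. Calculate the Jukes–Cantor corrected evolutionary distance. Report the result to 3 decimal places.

0.197

d = −(3/4) ln(1 − 4p/3) = −0.75 ln(1 − 0.230667) = −0.75 ln(0.769333)
  = −0.75 × (-0.262231) = 0.196673 substitutions/site.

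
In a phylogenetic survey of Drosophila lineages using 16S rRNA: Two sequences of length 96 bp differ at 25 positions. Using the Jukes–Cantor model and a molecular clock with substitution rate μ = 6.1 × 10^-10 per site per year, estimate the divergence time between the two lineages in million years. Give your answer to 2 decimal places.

p = 25/96 ≈ 0.260417.
d = −(3/4) ln(1 − 4p/3) = −0.75 ln(1 − 0.347223) = −0.75 ln(0.652777)
  = −0.75 × (-0.426520) = 0.319890 substitutions/site.
Under a molecular clock d = 2μt, so t = d/(2μ) = 0.319890 / (2 × 6.1 × 10^-10) = 262.20 million years.

262.20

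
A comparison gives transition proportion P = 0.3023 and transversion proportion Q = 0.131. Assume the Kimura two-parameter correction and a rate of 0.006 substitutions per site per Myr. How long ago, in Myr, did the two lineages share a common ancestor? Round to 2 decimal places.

Under the Kimura two-parameter model, d = −½ ln(1 − 2P − Q) − ¼ ln(1 − 2Q).
1 − 2P − Q = 0.2644, giving −½ ln(0.2644) = 0.665146.
1 − 2Q = 0.738, giving −¼ ln(0.738) = 0.075953.
d = 0.665146 + 0.075953 = 0.741099.
Under a molecular clock d = 2μt, so t = d/(2μ) = 0.741099 / (2 × 0.006) = 61.76 Myr.

61.76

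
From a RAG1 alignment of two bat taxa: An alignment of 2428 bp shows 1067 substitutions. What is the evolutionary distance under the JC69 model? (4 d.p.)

0.6613

p = 1067/2428 ≈ 0.439456.
d = −(3/4) ln(1 − 4p/3) = −0.75 ln(1 − 0.585941) = −0.75 ln(0.414059)
  = −0.75 × (-0.881747) = 0.661310 substitutions/site.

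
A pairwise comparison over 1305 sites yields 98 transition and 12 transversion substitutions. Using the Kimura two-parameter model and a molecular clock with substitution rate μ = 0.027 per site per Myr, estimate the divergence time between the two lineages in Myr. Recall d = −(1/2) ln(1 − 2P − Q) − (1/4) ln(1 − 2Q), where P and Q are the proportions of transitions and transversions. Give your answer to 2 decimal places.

P = 98/1305 ≈ 0.075096 and Q = 12/1305 ≈ 0.009195.
Under the Kimura two-parameter model, d = −½ ln(1 − 2P − Q) − ¼ ln(1 − 2Q).
1 − 2P − Q = 0.840613, giving −½ ln(0.840613) = 0.086812.
1 − 2Q = 0.98161, giving −¼ ln(0.98161) = 0.004640.
d = 0.086812 + 0.004640 = 0.091452.
Under a molecular clock d = 2μt, so t = d/(2μ) = 0.091452 / (2 × 0.027) = 1.69 Myr.

1.69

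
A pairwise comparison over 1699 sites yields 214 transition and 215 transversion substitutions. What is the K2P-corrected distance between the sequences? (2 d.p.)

0.31

P = 214/1699 ≈ 0.125956 and Q = 215/1699 ≈ 0.126545.
Under the Kimura two-parameter model, d = −½ ln(1 − 2P − Q) − ¼ ln(1 − 2Q).
1 − 2P − Q = 0.621543, giving −½ ln(0.621543) = 0.237775.
1 − 2Q = 0.74691, giving −¼ ln(0.74691) = 0.072953.
d = 0.237775 + 0.072953 = 0.310728.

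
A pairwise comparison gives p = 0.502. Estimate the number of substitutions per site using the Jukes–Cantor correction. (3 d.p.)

d = −(3/4) ln(1 − 4p/3) = −0.75 ln(1 − 0.669333) = −0.75 ln(0.330667)
  = −0.75 × (-1.106643) = 0.829982 substitutions/site.

0.830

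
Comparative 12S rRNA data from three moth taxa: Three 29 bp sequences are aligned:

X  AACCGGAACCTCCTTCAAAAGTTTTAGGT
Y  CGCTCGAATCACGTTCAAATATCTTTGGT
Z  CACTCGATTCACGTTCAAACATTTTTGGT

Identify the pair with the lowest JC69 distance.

X–Y: 11/29 differ, p = 0.379, d = 0.529.
X–Z: 10/29 differ, p = 0.345, d = 0.462.
Y–Z: 4/29 differ, p = 0.138, d = 0.152.
The smallest distance is between Y and Z.

Y and Z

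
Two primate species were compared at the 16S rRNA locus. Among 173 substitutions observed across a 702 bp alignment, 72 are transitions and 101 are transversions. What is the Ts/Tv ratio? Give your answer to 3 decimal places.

R = 72/101 = 0.712871… ≈ 0.713 (to 3 d.p.).

0.713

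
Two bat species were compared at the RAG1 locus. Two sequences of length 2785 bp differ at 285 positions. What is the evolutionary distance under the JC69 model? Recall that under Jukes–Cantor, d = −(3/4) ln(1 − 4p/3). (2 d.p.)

0.11

p = 285/2785 ≈ 0.102334.
d = −(3/4) ln(1 − 4p/3) = −0.75 ln(1 − 0.136445) = −0.75 ln(0.863555)
  = −0.75 × (-0.146698) = 0.110024 substitutions/site.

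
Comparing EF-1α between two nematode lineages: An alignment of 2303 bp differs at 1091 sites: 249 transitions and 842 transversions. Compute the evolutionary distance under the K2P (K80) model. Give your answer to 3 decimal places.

P = 249/2303 ≈ 0.10812 and Q = 842/2303 ≈ 0.36561.
Under the Kimura two-parameter model, d = −½ ln(1 − 2P − Q) − ¼ ln(1 − 2Q).
1 − 2P − Q = 0.41815, giving −½ ln(0.41815) = 0.435958.
1 − 2Q = 0.26878, giving −¼ ln(0.26878) = 0.328466.
d = 0.435958 + 0.328466 = 0.764424.

0.764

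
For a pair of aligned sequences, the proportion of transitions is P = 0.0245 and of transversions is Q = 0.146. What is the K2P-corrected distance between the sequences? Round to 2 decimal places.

Under the Kimura two-parameter model, d = −½ ln(1 − 2P − Q) − ¼ ln(1 − 2Q).
1 − 2P − Q = 0.805, giving −½ ln(0.805) = 0.108457.
1 − 2Q = 0.708, giving −¼ ln(0.708) = 0.086328.
d = 0.108457 + 0.086328 = 0.194785.

0.19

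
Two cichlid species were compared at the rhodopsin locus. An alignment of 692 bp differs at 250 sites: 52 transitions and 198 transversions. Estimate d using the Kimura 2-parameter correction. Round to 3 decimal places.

P = 52/692 ≈ 0.075145 and Q = 198/692 ≈ 0.286127.
Under the Kimura two-parameter model, d = −½ ln(1 − 2P − Q) − ¼ ln(1 − 2Q).
1 − 2P − Q = 0.563583, giving −½ ln(0.563583) = 0.286720.
1 − 2Q = 0.427746, giving −¼ ln(0.427746) = 0.212306.
d = 0.286720 + 0.212306 = 0.499026.

0.499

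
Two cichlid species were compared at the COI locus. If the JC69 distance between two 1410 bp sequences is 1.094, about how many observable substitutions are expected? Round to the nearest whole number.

Invert JC69: p = (3/4)(1 − e^(−4d/3)) = 0.75 × (1 − e^(-1.458667)) = 0.75 × (1 − 0.232546) = 0.575591.
Expected differing sites = pL ≈ 0.575591 × 1410 = 811.58331 ≈ 812.

812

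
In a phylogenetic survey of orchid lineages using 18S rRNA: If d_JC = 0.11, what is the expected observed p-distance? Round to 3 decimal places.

0.102

p = (3/4)(1 − e^(−4d/3)) = 0.75 × (1 − e^(-0.146667)) = 0.75 × (1 − 0.863582) = 0.102314.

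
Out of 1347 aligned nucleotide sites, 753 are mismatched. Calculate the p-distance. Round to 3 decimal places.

p = 753/1347 = 0.559020… ≈ 0.559 (to 3 d.p.).

0.559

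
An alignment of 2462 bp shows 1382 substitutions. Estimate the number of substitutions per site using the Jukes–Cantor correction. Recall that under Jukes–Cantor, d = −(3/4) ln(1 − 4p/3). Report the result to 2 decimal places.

1.04

p = 1382/2462 ≈ 0.561332.
d = −(3/4) ln(1 − 4p/3) = −0.75 ln(1 − 0.748443) = −0.75 ln(0.251557)
  = −0.75 × (-1.380086) = 1.035065 substitutions/site.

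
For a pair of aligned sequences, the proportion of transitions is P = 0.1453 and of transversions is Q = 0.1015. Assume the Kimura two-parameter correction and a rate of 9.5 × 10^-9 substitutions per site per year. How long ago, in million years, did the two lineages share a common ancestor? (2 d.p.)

Under the Kimura two-parameter model, d = −½ ln(1 − 2P − Q) − ¼ ln(1 − 2Q).
1 − 2P − Q = 0.6079, giving −½ ln(0.6079) = 0.248872.
1 − 2Q = 0.797, giving −¼ ln(0.797) = 0.056725.
d = 0.248872 + 0.056725 = 0.305597.
Under a molecular clock d = 2μt, so t = d/(2μ) = 0.305597 / (2 × 9.5 × 10^-9) = 16.08 million years.

16.08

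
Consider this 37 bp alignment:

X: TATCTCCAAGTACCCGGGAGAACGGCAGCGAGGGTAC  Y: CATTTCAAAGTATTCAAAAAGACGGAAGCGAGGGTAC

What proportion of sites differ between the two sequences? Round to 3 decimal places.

0.297

The sequences differ at 11 of 37 positions.
p = 11/37 = 0.297297… ≈ 0.297 (to 3 d.p.).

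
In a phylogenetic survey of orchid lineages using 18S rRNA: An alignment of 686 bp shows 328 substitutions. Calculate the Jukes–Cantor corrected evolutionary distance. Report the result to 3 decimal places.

p = 328/686 ≈ 0.478134.
d = −(3/4) ln(1 − 4p/3) = −0.75 ln(1 − 0.637512) = −0.75 ln(0.362488)
  = −0.75 × (-1.014764) = 0.761073 substitutions/site.

0.761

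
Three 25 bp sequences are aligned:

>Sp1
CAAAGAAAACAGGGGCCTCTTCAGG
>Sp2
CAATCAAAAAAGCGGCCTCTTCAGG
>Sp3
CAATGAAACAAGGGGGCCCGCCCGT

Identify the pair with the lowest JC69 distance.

Sp1 and Sp2

Sp1–Sp2: 4/25 differ, p = 0.160, d = 0.180.
Sp1–Sp3: 9/25 differ, p = 0.360, d = 0.490.
Sp2–Sp3: 9/25 differ, p = 0.360, d = 0.490.
The smallest distance is between Sp1 and Sp2.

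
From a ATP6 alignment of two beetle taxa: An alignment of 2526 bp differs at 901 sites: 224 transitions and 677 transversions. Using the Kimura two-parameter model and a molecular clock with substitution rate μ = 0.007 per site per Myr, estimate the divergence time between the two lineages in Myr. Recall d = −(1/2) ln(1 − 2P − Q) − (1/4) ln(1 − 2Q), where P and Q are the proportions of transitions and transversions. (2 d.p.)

P = 224/2526 ≈ 0.088678 and Q = 677/2526 ≈ 0.268013.
Under the Kimura two-parameter model, d = −½ ln(1 − 2P − Q) − ¼ ln(1 − 2Q).
1 − 2P − Q = 0.554631, giving −½ ln(0.554631) = 0.294726.
1 − 2Q = 0.463974, giving −¼ ln(0.463974) = 0.191982.
d = 0.294726 + 0.191982 = 0.486708.
Under a molecular clock d = 2μt, so t = d/(2μ) = 0.486708 / (2 × 0.007) = 34.76 Myr.

34.76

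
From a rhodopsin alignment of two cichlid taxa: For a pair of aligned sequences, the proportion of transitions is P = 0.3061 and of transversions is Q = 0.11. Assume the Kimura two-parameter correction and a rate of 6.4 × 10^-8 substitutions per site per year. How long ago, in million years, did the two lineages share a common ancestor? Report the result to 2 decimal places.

Under the Kimura two-parameter model, d = −½ ln(1 − 2P − Q) − ¼ ln(1 − 2Q).
1 − 2P − Q = 0.2778, giving −½ ln(0.2778) = 0.640427.
1 − 2Q = 0.78, giving −¼ ln(0.78) = 0.062115.
d = 0.640427 + 0.062115 = 0.702542.
Under a molecular clock d = 2μt, so t = d/(2μ) = 0.702542 / (2 × 6.4 × 10^-8) = 5.49 million years.

5.49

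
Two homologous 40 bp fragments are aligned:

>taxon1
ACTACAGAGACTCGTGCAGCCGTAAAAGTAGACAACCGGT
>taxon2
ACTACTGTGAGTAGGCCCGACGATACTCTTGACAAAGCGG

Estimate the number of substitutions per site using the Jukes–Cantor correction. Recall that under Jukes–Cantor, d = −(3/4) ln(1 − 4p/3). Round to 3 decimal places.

The sequences differ at 18 of 40 sites, so p = 18/40 = 0.45.
d = −(3/4) ln(1 − 4p/3) = −0.75 ln(1 − 0.6) = −0.75 ln(0.4)
  = −0.75 × (-0.916291) = 0.687218 substitutions/site.

0.687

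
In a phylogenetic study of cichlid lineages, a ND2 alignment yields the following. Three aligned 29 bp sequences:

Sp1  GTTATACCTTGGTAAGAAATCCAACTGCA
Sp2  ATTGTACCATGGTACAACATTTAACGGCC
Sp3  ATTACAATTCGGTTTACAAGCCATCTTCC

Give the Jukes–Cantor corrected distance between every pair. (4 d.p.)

d(Sp1,Sp2) = 0.4618, d(Sp1,Sp3) = 0.6829, d(Sp2,Sp3) = 0.9978

Sp1–Sp2: 10/29 sites differ → p ≈ 0.344828, d = −0.75 ln(1 − 0.459771) = 0.461822 ≈ 0.4618.
Sp1–Sp3: 13/29 sites differ → p ≈ 0.448276, d = −0.75 ln(1 − 0.597701) = 0.682920 ≈ 0.6829.
Sp2–Sp3: 16/29 sites differ → p ≈ 0.551724, d = −0.75 ln(1 − 0.735632) = 0.997810 ≈ 0.9978.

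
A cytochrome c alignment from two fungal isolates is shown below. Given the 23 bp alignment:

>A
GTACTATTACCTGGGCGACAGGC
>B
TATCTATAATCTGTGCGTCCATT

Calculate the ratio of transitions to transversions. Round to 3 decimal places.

Transitions are A↔G and C↔T; transversions are all other mismatches.
Transitions: 3. Transversions: 8.
R = 3/8 = 0.375.

0.375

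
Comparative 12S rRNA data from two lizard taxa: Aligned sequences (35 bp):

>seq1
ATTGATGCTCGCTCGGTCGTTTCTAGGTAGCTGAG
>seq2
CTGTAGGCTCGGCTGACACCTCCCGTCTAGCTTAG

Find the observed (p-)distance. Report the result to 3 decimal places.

The sequences differ at 18 of 35 positions.
p = 18/35 = 0.514285… ≈ 0.514 (to 3 d.p.).

0.514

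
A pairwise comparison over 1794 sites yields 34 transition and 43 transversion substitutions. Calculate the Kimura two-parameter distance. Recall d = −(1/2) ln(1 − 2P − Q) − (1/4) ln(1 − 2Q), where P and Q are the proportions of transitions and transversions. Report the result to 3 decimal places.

P = 34/1794 ≈ 0.018952 and Q = 43/1794 ≈ 0.023969.
Under the Kimura two-parameter model, d = −½ ln(1 − 2P − Q) − ¼ ln(1 − 2Q).
1 − 2P − Q = 0.938127, giving −½ ln(0.938127) = 0.031935.
1 − 2Q = 0.952062, giving −¼ ln(0.952062) = 0.012281.
d = 0.031935 + 0.012281 = 0.044216.

0.044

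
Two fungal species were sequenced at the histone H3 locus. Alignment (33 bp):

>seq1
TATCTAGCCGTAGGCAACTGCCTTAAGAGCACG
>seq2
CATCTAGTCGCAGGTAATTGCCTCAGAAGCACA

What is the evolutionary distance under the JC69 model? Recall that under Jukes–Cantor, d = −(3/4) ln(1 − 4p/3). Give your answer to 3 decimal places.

The sequences differ at 9 of 33 sites (1, 8, 11, 15, 18, 24, 26, 27, 33), so p = 9/33 ≈ 0.272727.
d = −(3/4) ln(1 − 4p/3) = −0.75 ln(1 − 0.363636) = −0.75 ln(0.636364)
  = −0.75 × (-0.451985) = 0.338989 substitutions/site.

0.339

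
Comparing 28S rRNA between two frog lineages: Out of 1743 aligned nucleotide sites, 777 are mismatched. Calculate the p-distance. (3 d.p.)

0.446

p = 777/1743 = 0.445783… ≈ 0.446 (to 3 d.p.).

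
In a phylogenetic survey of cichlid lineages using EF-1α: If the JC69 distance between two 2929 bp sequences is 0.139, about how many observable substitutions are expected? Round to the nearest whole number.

372

Invert JC69: p = (3/4)(1 − e^(−4d/3)) = 0.75 × (1 − e^(-0.185333)) = 0.75 × (1 − 0.830828) = 0.126879.
Expected differing sites = pL ≈ 0.126879 × 2929 = 371.628591 ≈ 372.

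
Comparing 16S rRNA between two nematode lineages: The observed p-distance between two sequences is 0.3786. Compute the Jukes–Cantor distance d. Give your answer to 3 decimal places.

d = −(3/4) ln(1 − 4p/3) = −0.75 ln(1 − 0.5048) = −0.75 ln(0.4952)
  = −0.75 × (-0.702794) = 0.527096 substitutions/site.

0.527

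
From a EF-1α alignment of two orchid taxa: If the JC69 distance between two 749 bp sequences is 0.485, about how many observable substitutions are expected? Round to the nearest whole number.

268

Invert JC69: p = (3/4)(1 − e^(−4d/3)) = 0.75 × (1 − e^(-0.646667)) = 0.75 × (1 − 0.523789) = 0.357158.
Expected differing sites = pL ≈ 0.357158 × 749 = 267.511342 ≈ 268.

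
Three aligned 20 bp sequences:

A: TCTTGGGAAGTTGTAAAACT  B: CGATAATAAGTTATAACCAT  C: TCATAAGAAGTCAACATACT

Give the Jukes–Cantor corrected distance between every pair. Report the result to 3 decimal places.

d(A,B) = 0.824, d(A,C) = 0.572, d(B,C) = 0.687

A–B: 10/20 sites differ → p = 0.5, d = −0.75 ln(1 − 0.666667) = 0.823960 ≈ 0.824.
A–C: 8/20 sites differ → p = 0.4, d = −0.75 ln(1 − 0.533333) = 0.571605 ≈ 0.572.
B–C: 9/20 sites differ → p = 0.45, d = −0.75 ln(1 − 0.6) = 0.687218 ≈ 0.687.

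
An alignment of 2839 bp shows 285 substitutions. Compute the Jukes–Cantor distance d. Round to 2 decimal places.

p = 285/2839 ≈ 0.100387.
d = −(3/4) ln(1 − 4p/3) = −0.75 ln(1 − 0.133849) = −0.75 ln(0.866151)
  = −0.75 × (-0.143696) = 0.107772 substitutions/site.

0.11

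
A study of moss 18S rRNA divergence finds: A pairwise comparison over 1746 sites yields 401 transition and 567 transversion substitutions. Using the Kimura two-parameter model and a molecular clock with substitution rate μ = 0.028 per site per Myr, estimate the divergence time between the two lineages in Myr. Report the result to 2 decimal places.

18.37

P = 401/1746 ≈ 0.229668 and Q = 567/1746 ≈ 0.324742.
Under the Kimura two-parameter model, d = −½ ln(1 − 2P − Q) − ¼ ln(1 − 2Q).
1 − 2P − Q = 0.215922, giving −½ ln(0.215922) = 0.766419.
1 − 2Q = 0.350516, giving −¼ ln(0.350516) = 0.262087.
d = 0.766419 + 0.262087 = 1.028506.
Under a molecular clock d = 2μt, so t = d/(2μ) = 1.028506 / (2 × 0.028) = 18.37 Myr.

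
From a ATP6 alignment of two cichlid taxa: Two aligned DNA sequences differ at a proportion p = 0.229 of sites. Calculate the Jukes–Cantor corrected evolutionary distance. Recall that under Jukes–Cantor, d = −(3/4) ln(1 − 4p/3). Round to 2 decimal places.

d = −(3/4) ln(1 − 4p/3) = −0.75 ln(1 − 0.305333) = −0.75 ln(0.694667)
  = −0.75 × (-0.364323) = 0.273242 substitutions/site.

0.27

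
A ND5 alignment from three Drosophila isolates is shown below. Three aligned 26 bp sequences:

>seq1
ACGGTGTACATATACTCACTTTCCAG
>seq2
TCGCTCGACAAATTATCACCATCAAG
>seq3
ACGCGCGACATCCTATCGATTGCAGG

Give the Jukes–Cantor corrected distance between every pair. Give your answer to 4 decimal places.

seq1–seq2: 10/26 sites differ → p ≈ 0.384615, d = −0.75 ln(1 − 0.51282) = 0.539341 ≈ 0.5393.
seq1–seq3: 13/26 sites differ → p = 0.5, d = −0.75 ln(1 − 0.666667) = 0.823960 ≈ 0.8240.
seq2–seq3: 11/26 sites differ → p ≈ 0.423077, d = −0.75 ln(1 − 0.564103) = 0.622762 ≈ 0.6228.

d(seq1,seq2) = 0.5393, d(seq1,seq3) = 0.8240, d(seq2,seq3) = 0.6228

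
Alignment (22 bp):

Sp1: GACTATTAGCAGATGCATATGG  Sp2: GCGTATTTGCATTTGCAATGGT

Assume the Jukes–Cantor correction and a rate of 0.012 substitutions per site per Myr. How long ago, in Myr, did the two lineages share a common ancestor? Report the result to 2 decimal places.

The sequences differ at 9 of 22 sites (2, 3, 8, 12, 13, 18, 19, 20, 22), so p = 9/22 ≈ 0.409091.
d = −(3/4) ln(1 − 4p/3) = −0.75 ln(1 − 0.545455) = −0.75 ln(0.454545)
  = −0.75 × (-0.788458) = 0.591344 substitutions/site.
Under a molecular clock d = 2μt, so t = d/(2μ) = 0.591344 / (2 × 0.012) = 24.64 Myr.

24.64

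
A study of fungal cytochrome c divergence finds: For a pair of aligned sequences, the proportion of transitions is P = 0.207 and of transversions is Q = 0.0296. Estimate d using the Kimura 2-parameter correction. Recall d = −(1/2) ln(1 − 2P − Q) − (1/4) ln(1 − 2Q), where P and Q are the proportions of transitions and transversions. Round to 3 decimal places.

Under the Kimura two-parameter model, d = −½ ln(1 − 2P − Q) − ¼ ln(1 − 2Q).
1 − 2P − Q = 0.5564, giving −½ ln(0.5564) = 0.293134.
1 − 2Q = 0.9408, giving −¼ ln(0.9408) = 0.015256.
d = 0.293134 + 0.015256 = 0.308390.

0.308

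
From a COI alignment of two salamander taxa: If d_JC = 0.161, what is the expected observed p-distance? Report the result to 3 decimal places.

0.145

p = (3/4)(1 − e^(−4d/3)) = 0.75 × (1 − e^(-0.214667)) = 0.75 × (1 − 0.806810) = 0.144893.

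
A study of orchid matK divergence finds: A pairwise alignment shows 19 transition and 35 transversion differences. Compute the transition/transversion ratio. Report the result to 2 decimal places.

0.54

R = 19/35 = 0.542857… ≈ 0.54 (to 2 d.p.).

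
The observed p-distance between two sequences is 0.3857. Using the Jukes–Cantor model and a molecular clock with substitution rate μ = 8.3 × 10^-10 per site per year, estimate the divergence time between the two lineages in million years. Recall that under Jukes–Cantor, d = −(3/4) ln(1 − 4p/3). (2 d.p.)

d = −(3/4) ln(1 − 4p/3) = −0.75 ln(1 − 0.514267) = −0.75 ln(0.485733)
  = −0.75 × (-0.722096) = 0.541572 substitutions/site.
Under a molecular clock d = 2μt, so t = d/(2μ) = 0.541572 / (2 × 8.3 × 10^-10) = 326.25 million years.

326.25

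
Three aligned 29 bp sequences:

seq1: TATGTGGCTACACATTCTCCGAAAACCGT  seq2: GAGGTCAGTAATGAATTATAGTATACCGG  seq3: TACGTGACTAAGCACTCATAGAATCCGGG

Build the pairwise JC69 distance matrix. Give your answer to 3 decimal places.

seq1–seq2: 16/29 sites differ → p ≈ 0.551724, d = −0.75 ln(1 − 0.735632) = 0.997810 ≈ 0.998.
seq1–seq3: 12/29 sites differ → p ≈ 0.413793, d = −0.75 ln(1 − 0.551724) = 0.601760 ≈ 0.602.
seq2–seq3: 11/29 sites differ → p ≈ 0.37931, d = −0.75 ln(1 − 0.505747) = 0.528531 ≈ 0.529.

d(seq1,seq2) = 0.998, d(seq1,seq3) = 0.602, d(seq2,seq3) = 0.529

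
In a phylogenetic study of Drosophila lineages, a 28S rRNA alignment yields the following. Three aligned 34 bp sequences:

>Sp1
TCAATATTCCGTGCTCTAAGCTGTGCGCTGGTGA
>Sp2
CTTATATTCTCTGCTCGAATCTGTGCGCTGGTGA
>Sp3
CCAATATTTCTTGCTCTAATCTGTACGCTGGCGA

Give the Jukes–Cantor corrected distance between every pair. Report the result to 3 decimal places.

Sp1–Sp2: 7/34 sites differ → p ≈ 0.205882, d = −0.75 ln(1 − 0.274509) = 0.240680 ≈ 0.241.
Sp1–Sp3: 6/34 sites differ → p ≈ 0.176471, d = −0.75 ln(1 − 0.235295) = 0.201199 ≈ 0.201.
Sp2–Sp3: 8/34 sites differ → p ≈ 0.235294, d = −0.75 ln(1 − 0.313725) = 0.282358 ≈ 0.282.

d(Sp1,Sp2) = 0.241, d(Sp1,Sp3) = 0.201, d(Sp2,Sp3) = 0.282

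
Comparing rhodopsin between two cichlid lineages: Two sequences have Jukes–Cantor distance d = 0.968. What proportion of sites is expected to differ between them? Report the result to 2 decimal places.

0.54

p = (3/4)(1 − e^(−4d/3)) = 0.75 × (1 − e^(-1.290667)) = 0.75 × (1 − 0.275087) = 0.543685.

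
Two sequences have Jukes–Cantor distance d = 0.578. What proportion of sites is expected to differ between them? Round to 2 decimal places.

p = (3/4)(1 − e^(−4d/3)) = 0.75 × (1 − e^(-0.770667)) = 0.75 × (1 − 0.462704) = 0.402972.

0.40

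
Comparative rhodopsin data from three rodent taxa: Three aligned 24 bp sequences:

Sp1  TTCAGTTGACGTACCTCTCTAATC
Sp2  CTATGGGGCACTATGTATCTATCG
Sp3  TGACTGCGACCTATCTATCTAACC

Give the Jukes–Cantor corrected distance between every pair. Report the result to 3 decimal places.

d(Sp1,Sp2) = 1.128, d(Sp1,Sp3) = 0.608, d(Sp2,Sp3) = 0.608

Sp1–Sp2: 14/24 sites differ → p ≈ 0.583333, d = −0.75 ln(1 − 0.777777) = 1.128055 ≈ 1.128.
Sp1–Sp3: 10/24 sites differ → p ≈ 0.416667, d = −0.75 ln(1 − 0.555556) = 0.608198 ≈ 0.608.
Sp2–Sp3: 10/24 sites differ → p ≈ 0.416667, d = −0.75 ln(1 − 0.555556) = 0.608198 ≈ 0.608.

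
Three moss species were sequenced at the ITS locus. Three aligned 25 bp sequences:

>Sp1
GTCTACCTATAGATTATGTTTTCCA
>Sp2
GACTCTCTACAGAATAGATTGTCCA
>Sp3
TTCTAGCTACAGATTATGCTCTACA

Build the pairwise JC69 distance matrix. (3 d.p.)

Sp1–Sp2: 8/25 sites differ → p = 0.32, d = −0.75 ln(1 − 0.426667) = 0.417216 ≈ 0.417.
Sp1–Sp3: 6/25 sites differ → p = 0.24, d = −0.75 ln(1 − 0.32) = 0.289247 ≈ 0.289.
Sp2–Sp3: 10/25 sites differ → p = 0.4, d = −0.75 ln(1 − 0.533333) = 0.571605 ≈ 0.572.

d(Sp1,Sp2) = 0.417, d(Sp1,Sp3) = 0.289, d(Sp2,Sp3) = 0.572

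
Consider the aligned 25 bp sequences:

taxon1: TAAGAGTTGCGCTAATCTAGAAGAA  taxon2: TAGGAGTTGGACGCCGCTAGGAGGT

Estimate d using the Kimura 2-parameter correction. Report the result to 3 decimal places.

0.574

Of 25 sites, 4 differences are transitions and 6 are transversions, so P = 4/25 = 0.16 and Q = 6/25 = 0.24.
Under the Kimura two-parameter model, d = −½ ln(1 − 2P − Q) − ¼ ln(1 − 2Q).
1 − 2P − Q = 0.44, giving −½ ln(0.44) = 0.410490.
1 − 2Q = 0.52, giving −¼ ln(0.52) = 0.163482.
d = 0.410490 + 0.163482 = 0.573972.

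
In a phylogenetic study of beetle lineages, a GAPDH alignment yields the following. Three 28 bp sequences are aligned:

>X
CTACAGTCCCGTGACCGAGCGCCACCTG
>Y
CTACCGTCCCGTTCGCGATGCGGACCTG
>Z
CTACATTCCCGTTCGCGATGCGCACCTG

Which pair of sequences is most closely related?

Y and Z

X–Y: 9/28 differ, p = 0.321, d = 0.420.
X–Z: 8/28 differ, p = 0.286, d = 0.360.
Y–Z: 3/28 differ, p = 0.107, d = 0.116.
The smallest distance is between Y and Z.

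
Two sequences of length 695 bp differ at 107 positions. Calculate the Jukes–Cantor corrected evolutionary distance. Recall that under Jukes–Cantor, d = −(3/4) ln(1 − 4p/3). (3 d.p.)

0.172

p = 107/695 ≈ 0.153957.
d = −(3/4) ln(1 − 4p/3) = −0.75 ln(1 − 0.205276) = −0.75 ln(0.794724)
  = −0.75 × (-0.229760) = 0.172320 substitutions/site.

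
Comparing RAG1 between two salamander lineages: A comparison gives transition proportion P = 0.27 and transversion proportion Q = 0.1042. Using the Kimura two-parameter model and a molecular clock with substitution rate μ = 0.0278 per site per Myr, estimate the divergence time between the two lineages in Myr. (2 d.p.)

Under the Kimura two-parameter model, d = −½ ln(1 − 2P − Q) − ¼ ln(1 − 2Q).
1 − 2P − Q = 0.3558, giving −½ ln(0.3558) = 0.516693.
1 − 2Q = 0.7916, giving −¼ ln(0.7916) = 0.058425.
d = 0.516693 + 0.058425 = 0.575118.
Under a molecular clock d = 2μt, so t = d/(2μ) = 0.575118 / (2 × 0.0278) = 10.34 Myr.

10.34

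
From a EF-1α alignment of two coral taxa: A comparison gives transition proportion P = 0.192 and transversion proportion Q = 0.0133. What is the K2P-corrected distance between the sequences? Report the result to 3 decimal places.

0.260

Under the Kimura two-parameter model, d = −½ ln(1 − 2P − Q) − ¼ ln(1 − 2Q).
1 − 2P − Q = 0.6027, giving −½ ln(0.6027) = 0.253168.
1 − 2Q = 0.9734, giving −¼ ln(0.9734) = 0.006740.
d = 0.253168 + 0.006740 = 0.259908.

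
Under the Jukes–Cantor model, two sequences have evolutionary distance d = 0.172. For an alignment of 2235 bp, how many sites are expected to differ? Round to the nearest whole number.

344

Invert JC69: p = (3/4)(1 − e^(−4d/3)) = 0.75 × (1 − e^(-0.229333)) = 0.75 × (1 − 0.795064) = 0.153702.
Expected differing sites = pL ≈ 0.153702 × 2235 = 343.52397 ≈ 344.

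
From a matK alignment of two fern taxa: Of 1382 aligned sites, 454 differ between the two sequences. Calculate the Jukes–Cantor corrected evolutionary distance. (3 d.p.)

0.432

p = 454/1382 ≈ 0.328509.
d = −(3/4) ln(1 − 4p/3) = −0.75 ln(1 − 0.438012) = −0.75 ln(0.561988)
  = −0.75 × (-0.576275) = 0.432206 substitutions/site.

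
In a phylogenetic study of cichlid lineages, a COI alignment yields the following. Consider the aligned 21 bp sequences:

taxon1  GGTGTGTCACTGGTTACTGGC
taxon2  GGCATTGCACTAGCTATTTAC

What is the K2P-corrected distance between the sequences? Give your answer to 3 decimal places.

0.710

Of 21 sites, 6 differences are transitions and 3 are transversions, so P = 6/21 ≈ 0.285714 and Q = 3/21 ≈ 0.142857.
Under the Kimura two-parameter model, d = −½ ln(1 − 2P − Q) − ¼ ln(1 − 2Q).
1 − 2P − Q = 0.285715, giving −½ ln(0.285715) = 0.626380.
1 − 2Q = 0.714286, giving −¼ ln(0.714286) = 0.084118.
d = 0.626380 + 0.084118 = 0.710498.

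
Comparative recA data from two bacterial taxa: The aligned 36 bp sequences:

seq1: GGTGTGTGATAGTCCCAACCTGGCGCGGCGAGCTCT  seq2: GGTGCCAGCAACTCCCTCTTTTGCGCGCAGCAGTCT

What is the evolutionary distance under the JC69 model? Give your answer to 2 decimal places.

The sequences differ at 16 of 36 sites, so p = 16/36 ≈ 0.444444.
d = −(3/4) ln(1 − 4p/3) = −0.75 ln(1 − 0.592592) = −0.75 ln(0.407408)
  = −0.75 × (-0.897940) = 0.673455 substitutions/site.

0.67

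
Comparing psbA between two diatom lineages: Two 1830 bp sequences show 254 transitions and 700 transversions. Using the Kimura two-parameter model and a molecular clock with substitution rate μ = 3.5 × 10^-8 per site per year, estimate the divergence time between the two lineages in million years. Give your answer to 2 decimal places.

12.88

P = 254/1830 ≈ 0.138798 and Q = 700/1830 ≈ 0.382514.
Under the Kimura two-parameter model, d = −½ ln(1 − 2P − Q) − ¼ ln(1 − 2Q).
1 − 2P − Q = 0.33989, giving −½ ln(0.33989) = 0.539567.
1 − 2Q = 0.234972, giving −¼ ln(0.234972) = 0.362072.
d = 0.539567 + 0.362072 = 0.901639.
Under a molecular clock d = 2μt, so t = d/(2μ) = 0.901639 / (2 × 3.5 × 10^-8) = 12.88 million years.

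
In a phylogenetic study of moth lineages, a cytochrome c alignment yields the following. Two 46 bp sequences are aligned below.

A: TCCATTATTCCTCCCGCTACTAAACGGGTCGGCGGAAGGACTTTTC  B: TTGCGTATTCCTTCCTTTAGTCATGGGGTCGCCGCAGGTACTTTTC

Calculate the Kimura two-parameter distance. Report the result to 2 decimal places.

0.43

Of 46 sites, 4 differences are transitions and 11 are transversions, so P = 4/46 ≈ 0.086957 and Q = 11/46 ≈ 0.23913.
Under the Kimura two-parameter model, d = −½ ln(1 − 2P − Q) − ¼ ln(1 − 2Q).
1 − 2P − Q = 0.586956, giving −½ ln(0.586956) = 0.266403.
1 − 2Q = 0.52174, giving −¼ ln(0.52174) = 0.162646.
d = 0.266403 + 0.162646 = 0.429049.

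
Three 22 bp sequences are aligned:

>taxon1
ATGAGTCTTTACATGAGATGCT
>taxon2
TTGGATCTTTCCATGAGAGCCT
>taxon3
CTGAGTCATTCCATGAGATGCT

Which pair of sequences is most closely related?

taxon1–taxon2: 6/22 differ, p = 0.273, d = 0.339.
taxon1–taxon3: 3/22 differ, p = 0.136, d = 0.151.
taxon2–taxon3: 6/22 differ, p = 0.273, d = 0.339.
The smallest distance is between taxon1 and taxon3.

taxon1 and taxon3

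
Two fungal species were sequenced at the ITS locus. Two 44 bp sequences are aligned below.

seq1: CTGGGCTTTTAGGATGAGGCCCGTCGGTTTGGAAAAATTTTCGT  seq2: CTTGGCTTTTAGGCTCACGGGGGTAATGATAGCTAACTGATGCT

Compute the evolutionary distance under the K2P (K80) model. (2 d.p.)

0.77

Of 44 sites, 2 differences are transitions and 18 are transversions, so P = 2/44 ≈ 0.045455 and Q = 18/44 ≈ 0.409091.
Under the Kimura two-parameter model, d = −½ ln(1 − 2P − Q) − ¼ ln(1 − 2Q).
1 − 2P − Q = 0.499999, giving −½ ln(0.499999) = 0.346575.
1 − 2Q = 0.181818, giving −¼ ln(0.181818) = 0.426187.
d = 0.346575 + 0.426187 = 0.772762.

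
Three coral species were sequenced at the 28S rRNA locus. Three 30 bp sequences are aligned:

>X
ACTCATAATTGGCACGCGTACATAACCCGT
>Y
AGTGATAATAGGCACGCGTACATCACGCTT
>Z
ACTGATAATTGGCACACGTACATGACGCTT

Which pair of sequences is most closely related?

X–Y: 6/30 differ, p = 0.200, d = 0.233.
X–Z: 5/30 differ, p = 0.167, d = 0.188.
Y–Z: 4/30 differ, p = 0.133, d = 0.147.
The smallest distance is between Y and Z.

Y and Z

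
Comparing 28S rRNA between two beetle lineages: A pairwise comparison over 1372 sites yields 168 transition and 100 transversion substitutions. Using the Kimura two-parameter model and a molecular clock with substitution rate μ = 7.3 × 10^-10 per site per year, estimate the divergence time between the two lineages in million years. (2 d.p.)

P = 168/1372 ≈ 0.122449 and Q = 100/1372 ≈ 0.072886.
Under the Kimura two-parameter model, d = −½ ln(1 − 2P − Q) − ¼ ln(1 − 2Q).
1 − 2P − Q = 0.682216, giving −½ ln(0.682216) = 0.191204.
1 − 2Q = 0.854228, giving −¼ ln(0.854228) = 0.039389.
d = 0.191204 + 0.039389 = 0.230593.
Under a molecular clock d = 2μt, so t = d/(2μ) = 0.230593 / (2 × 7.3 × 10^-10) = 157.94 million years.

157.94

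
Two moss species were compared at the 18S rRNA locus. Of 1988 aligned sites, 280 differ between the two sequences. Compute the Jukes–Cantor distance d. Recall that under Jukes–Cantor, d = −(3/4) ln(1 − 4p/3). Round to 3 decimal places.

0.156

p = 280/1988 ≈ 0.140845.
d = −(3/4) ln(1 − 4p/3) = −0.75 ln(1 − 0.187793) = −0.75 ln(0.812207)
  = −0.75 × (-0.208000) = 0.156000 substitutions/site.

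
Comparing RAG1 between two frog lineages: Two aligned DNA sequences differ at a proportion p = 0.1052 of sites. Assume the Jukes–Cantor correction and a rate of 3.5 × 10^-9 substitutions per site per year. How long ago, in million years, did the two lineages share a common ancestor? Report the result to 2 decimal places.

16.19

d = −(3/4) ln(1 − 4p/3) = −0.75 ln(1 − 0.140267) = −0.75 ln(0.859733)
  = −0.75 × (-0.151133) = 0.113350 substitutions/site.
Under a molecular clock d = 2μt, so t = d/(2μ) = 0.113350 / (2 × 3.5 × 10^-9) = 16.19 million years.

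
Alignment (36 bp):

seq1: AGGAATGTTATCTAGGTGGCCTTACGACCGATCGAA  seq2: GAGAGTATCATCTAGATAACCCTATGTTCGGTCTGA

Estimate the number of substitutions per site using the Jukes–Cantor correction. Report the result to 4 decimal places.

The sequences differ at 15 of 36 sites, so p = 15/36 ≈ 0.416667.
d = −(3/4) ln(1 − 4p/3) = −0.75 ln(1 − 0.555556) = −0.75 ln(0.444444)
  = −0.75 × (-0.810931) = 0.608198 substitutions/site.

0.6082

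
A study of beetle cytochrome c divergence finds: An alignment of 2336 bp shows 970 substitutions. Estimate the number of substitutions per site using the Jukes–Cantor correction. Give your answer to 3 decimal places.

0.605

p = 970/2336 ≈ 0.41524.
d = −(3/4) ln(1 − 4p/3) = −0.75 ln(1 − 0.553653) = −0.75 ln(0.446347)
  = −0.75 × (-0.806659) = 0.604994 substitutions/site.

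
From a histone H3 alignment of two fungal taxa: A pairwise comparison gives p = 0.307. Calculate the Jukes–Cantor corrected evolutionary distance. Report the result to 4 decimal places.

0.3949

d = −(3/4) ln(1 − 4p/3) = −0.75 ln(1 − 0.409333) = −0.75 ln(0.590667)
  = −0.75 × (-0.526503) = 0.394877 substitutions/site.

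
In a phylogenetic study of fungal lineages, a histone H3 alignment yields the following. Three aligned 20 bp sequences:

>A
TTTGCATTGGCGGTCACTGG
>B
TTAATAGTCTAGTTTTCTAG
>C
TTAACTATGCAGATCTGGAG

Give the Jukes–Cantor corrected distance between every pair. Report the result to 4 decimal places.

A–B: 11/20 sites differ → p = 0.55, d = −0.75 ln(1 − 0.733333) = 0.991316 ≈ 0.9913.
A–C: 11/20 sites differ → p = 0.55, d = −0.75 ln(1 − 0.733333) = 0.991316 ≈ 0.9913.
B–C: 9/20 sites differ → p = 0.45, d = −0.75 ln(1 − 0.6) = 0.687218 ≈ 0.6872.

d(A,B) = 0.9913, d(A,C) = 0.9913, d(B,C) = 0.6872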